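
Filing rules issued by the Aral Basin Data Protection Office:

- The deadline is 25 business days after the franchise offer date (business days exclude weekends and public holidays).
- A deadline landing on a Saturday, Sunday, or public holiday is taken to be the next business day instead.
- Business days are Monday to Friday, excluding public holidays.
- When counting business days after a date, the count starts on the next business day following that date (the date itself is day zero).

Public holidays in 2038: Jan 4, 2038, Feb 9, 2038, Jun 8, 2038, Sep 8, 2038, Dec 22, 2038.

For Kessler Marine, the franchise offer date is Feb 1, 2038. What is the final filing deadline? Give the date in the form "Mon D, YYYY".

25 business days after Feb 1, 2038, excluding weekends and holidays, is Mar 9, 2038.
Mar 9, 2038 is a Tuesday and not a listed holiday, so it stands.
The final due date is Mar 9, 2038.

Mar 9, 2038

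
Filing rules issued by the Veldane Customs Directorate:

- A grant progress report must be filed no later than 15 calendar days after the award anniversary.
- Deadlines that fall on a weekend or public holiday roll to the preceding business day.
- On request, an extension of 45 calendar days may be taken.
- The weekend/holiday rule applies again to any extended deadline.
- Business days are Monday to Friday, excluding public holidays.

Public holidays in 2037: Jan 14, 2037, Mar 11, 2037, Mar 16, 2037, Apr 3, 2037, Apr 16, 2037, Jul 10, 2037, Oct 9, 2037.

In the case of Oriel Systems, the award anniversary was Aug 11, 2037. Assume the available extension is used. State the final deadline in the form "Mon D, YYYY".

From Aug 11, 2037, 15 calendar days later is Aug 26, 2037.
Aug 26, 2037 (Wednesday) is already a business day.
The 45-calendar-day extension moves the deadline from Aug 26, 2037 to Oct 10, 2037.
Oct 10, 2037 is a Saturday, so it moves to the preceding business day, Oct 8, 2037 (Thursday).
Deadline: Oct 8, 2037.

Oct 8, 2037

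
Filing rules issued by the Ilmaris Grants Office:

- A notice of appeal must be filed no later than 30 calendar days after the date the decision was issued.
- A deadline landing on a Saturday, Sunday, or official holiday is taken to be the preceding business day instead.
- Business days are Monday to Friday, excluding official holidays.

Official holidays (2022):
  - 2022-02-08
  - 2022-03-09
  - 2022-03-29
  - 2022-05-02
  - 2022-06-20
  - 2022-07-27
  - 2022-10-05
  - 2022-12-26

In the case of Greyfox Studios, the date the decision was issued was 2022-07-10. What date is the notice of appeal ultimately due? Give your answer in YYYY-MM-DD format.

2022-08-09

30 calendar days after 2022-07-10 is 2022-08-09.
2022-08-09 falls on a Tuesday, which is a business day, so no adjustment is needed.
Deadline: 2022-08-09.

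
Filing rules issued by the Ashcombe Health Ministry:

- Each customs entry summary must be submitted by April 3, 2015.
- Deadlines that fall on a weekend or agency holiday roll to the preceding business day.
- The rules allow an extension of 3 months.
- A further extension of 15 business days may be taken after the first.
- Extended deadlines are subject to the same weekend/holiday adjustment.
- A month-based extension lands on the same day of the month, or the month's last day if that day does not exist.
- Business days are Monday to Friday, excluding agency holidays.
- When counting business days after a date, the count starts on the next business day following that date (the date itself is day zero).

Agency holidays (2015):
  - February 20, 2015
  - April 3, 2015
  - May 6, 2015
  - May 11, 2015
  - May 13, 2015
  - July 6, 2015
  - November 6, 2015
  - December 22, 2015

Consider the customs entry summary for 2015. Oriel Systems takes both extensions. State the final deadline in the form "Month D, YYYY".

The statutory due date is April 3, 2015.
April 3, 2015 falls on a listed holiday. Rolling to the preceding business day gives April 2, 2015, a Thursday.
Applying the 3 months extension: 3 months after April 2, 2015 is July 2, 2015.
July 2, 2015 falls on a Thursday, which is a business day, so no adjustment is needed.
Counting 15 further business days from July 2, 2015 reaches July 24, 2015.
Since July 24, 2015 is a Friday and not a holiday, the date is unchanged.
Deadline: July 24, 2015.

July 24, 2015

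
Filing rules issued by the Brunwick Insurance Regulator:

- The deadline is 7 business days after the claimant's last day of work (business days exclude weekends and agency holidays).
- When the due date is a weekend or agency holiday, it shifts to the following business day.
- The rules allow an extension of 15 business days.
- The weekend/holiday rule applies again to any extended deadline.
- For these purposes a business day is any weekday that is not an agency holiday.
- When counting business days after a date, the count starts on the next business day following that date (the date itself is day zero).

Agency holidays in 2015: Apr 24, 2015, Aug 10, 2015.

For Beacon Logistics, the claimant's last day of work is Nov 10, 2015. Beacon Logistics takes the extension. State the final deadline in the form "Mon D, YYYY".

Dec 10, 2015

7 business days after Nov 10, 2015, excluding weekends and holidays, is Nov 19, 2015.
Nov 19, 2015 falls on a Thursday, which is a business day, so no adjustment is needed.
Counting 15 further business days from Nov 19, 2015 reaches Dec 10, 2015.
Dec 10, 2015 falls on a Thursday, which is a business day, so no adjustment is needed.
Final deadline: Dec 10, 2015.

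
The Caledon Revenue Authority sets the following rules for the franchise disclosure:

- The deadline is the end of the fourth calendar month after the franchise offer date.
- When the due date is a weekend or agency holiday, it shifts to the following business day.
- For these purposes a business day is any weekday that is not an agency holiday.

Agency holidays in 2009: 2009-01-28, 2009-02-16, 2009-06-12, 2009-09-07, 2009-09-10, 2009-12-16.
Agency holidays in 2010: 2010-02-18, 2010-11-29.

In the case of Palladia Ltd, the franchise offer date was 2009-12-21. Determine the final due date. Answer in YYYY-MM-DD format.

4 months after 2009-12-21 falls in April 2010; the last day of that month is 2010-04-30.
2010-04-30 (Friday) is already a business day.
Deadline: 2010-04-30.

2010-04-30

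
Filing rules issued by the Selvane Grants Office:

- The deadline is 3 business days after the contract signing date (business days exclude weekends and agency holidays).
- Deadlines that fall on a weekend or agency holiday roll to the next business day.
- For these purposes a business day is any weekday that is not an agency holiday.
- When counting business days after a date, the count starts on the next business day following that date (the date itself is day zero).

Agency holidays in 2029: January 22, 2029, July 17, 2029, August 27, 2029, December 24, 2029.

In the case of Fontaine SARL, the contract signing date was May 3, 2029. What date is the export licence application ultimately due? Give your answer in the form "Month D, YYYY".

May 8, 2029

3 business days after May 3, 2029, excluding weekends and holidays, is May 8, 2029.
May 8, 2029 falls on a Tuesday, which is a business day, so no adjustment is needed.
The final due date is May 8, 2029.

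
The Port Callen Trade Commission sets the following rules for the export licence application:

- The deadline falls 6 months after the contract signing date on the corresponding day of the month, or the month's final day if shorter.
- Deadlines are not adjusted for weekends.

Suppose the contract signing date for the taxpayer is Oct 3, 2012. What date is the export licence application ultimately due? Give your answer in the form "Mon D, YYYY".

Apr 3, 2013

Moving 6 months forward from Oct 3, 2012 on the corresponding day gives Apr 3, 2013.
Apr 3, 2013 is a Wednesday; no weekend or holiday adjustment applies.
Final deadline: Apr 3, 2013.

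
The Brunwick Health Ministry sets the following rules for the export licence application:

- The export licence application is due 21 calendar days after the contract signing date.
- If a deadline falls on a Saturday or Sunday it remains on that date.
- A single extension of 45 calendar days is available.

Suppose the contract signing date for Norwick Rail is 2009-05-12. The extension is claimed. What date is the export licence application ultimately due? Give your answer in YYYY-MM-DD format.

Adding 21 calendar days to 2009-05-12 gives 2009-06-02.
No adjustment is made for weekends or holidays, so 2009-06-02 stands.
Add the 45 calendar-day extension to 2009-06-02: 2009-07-17.
No adjustment is made for weekends or holidays, so 2009-07-17 stands.
So the filing is due 2009-07-17.

2009-07-17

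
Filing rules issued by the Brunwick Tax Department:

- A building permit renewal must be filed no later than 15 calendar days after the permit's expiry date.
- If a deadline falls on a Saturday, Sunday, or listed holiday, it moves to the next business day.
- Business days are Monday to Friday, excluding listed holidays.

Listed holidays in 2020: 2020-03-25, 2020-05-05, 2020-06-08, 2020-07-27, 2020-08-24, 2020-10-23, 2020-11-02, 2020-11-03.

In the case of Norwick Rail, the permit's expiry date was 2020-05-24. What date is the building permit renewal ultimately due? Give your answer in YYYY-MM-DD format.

2020-06-09

15 calendar days after 2020-05-24 is 2020-06-08.
2020-06-08 is a listed holiday; the next business day is 2020-06-09 (Tuesday).
The final due date is 2020-06-09.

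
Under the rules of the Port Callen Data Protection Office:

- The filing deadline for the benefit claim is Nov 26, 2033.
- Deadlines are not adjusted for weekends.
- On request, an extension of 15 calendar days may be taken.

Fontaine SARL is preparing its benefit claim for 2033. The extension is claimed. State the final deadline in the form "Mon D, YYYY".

The statutory due date is Nov 26, 2033.
Nov 26, 2033 falls on a Saturday. The rules make no weekend/holiday allowance, so it remains Nov 26, 2033.
The 15-calendar-day extension moves the deadline from Nov 26, 2033 to Dec 11, 2033.
Dec 11, 2033 falls on a Sunday. The rules make no weekend/holiday allowance, so it remains Dec 11, 2033.
Final deadline: Dec 11, 2033.

Dec 11, 2033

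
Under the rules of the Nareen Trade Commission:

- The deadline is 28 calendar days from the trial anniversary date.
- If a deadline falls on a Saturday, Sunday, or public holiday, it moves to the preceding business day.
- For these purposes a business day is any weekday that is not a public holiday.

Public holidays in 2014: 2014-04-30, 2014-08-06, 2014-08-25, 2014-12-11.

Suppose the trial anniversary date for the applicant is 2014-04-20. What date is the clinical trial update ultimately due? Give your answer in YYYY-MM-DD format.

2014-05-16

28 calendar days after 2014-04-20 is 2014-05-18.
2014-05-18 is a Sunday; the preceding business day is 2014-05-16 (Friday).
Deadline: 2014-05-16.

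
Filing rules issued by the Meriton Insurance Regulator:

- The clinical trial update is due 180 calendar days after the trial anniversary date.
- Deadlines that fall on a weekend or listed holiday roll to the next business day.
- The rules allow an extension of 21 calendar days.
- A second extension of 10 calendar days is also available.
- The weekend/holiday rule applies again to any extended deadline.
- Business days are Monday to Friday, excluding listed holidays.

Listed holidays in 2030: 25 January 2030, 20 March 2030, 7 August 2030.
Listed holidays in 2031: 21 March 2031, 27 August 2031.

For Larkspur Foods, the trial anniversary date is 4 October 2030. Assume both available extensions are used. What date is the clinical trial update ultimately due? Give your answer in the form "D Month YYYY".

5 May 2031

180 calendar days after 4 October 2030 is 2 April 2031.
2 April 2031 (Wednesday) is already a business day.
With the 21-day extension, 2 April 2031 becomes 23 April 2031.
23 April 2031 is a Wednesday and not a listed holiday, so it stands.
Applying the 10-calendar-day extension: 23 April 2031 + 10 days = 3 May 2031.
3 May 2031 is a Saturday, so it moves to the next business day, 5 May 2031 (Monday).
The final due date is 5 May 2031.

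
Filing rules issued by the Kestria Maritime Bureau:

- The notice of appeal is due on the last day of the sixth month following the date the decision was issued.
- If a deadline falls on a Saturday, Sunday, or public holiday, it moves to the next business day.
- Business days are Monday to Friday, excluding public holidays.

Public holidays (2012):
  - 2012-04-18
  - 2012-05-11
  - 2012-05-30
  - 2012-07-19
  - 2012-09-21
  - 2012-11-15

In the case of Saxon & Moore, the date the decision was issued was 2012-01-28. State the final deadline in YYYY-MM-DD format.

6 months after 2012-01-28 falls in July 2012; the last day of that month is 2012-07-31.
2012-07-31 is a Tuesday and not a listed holiday, so it stands.
Deadline: 2012-07-31.

2012-07-31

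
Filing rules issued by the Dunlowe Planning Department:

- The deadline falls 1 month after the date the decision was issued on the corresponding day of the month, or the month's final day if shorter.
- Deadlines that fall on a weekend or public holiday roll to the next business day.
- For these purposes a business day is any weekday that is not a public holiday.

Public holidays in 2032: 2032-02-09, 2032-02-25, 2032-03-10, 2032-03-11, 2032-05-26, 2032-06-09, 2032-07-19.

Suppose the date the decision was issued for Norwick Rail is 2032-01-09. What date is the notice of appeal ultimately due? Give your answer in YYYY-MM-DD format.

1 month after 2032-01-09, on the same day of the month, is 2032-02-09.
Because 2032-02-09 is a listed holiday, the deadline becomes 2032-02-10 (Tuesday).
The final due date is 2032-02-10.

2032-02-10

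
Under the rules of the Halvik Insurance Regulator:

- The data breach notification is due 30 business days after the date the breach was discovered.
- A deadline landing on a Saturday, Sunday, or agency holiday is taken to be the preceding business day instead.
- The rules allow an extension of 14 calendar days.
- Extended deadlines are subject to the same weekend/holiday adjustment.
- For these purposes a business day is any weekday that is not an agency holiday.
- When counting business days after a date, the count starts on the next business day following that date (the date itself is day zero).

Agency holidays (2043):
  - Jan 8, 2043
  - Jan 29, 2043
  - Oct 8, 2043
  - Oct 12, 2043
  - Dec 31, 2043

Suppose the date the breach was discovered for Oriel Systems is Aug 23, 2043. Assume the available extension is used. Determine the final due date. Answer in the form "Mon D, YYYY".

Oct 16, 2043

30 business days after Aug 23, 2043, excluding weekends and holidays, is Oct 2, 2043.
Oct 2, 2043 is a Friday and not a listed holiday, so it stands.
With the 14-day extension, Oct 2, 2043 becomes Oct 16, 2043.
Oct 16, 2043 (Friday) is already a business day.
So the filing is due Oct 16, 2043.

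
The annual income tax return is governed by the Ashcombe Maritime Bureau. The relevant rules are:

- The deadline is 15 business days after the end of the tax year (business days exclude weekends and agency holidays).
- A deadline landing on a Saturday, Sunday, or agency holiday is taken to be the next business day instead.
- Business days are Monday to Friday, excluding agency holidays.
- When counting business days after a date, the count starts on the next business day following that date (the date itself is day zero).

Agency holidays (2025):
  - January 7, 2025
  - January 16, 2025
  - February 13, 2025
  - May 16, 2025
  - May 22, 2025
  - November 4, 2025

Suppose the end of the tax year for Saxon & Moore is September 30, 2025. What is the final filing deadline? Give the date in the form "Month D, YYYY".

October 21, 2025

Counting 15 business days after September 30, 2025 (skipping weekends and listed holidays) reaches October 21, 2025.
October 21, 2025 falls on a Tuesday, which is a business day, so no adjustment is needed.
Deadline: October 21, 2025.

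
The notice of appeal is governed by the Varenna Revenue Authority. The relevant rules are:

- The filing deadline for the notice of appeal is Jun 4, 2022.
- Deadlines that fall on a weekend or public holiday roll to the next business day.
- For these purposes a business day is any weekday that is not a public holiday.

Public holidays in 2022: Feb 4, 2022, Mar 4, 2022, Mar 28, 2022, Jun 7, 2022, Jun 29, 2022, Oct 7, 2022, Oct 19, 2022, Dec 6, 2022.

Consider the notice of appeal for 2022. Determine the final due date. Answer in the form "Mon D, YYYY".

Jun 6, 2022

The stated deadline is Jun 4, 2022.
Jun 4, 2022 is a Saturday; the next business day is Jun 6, 2022 (Monday).
The final due date is Jun 6, 2022.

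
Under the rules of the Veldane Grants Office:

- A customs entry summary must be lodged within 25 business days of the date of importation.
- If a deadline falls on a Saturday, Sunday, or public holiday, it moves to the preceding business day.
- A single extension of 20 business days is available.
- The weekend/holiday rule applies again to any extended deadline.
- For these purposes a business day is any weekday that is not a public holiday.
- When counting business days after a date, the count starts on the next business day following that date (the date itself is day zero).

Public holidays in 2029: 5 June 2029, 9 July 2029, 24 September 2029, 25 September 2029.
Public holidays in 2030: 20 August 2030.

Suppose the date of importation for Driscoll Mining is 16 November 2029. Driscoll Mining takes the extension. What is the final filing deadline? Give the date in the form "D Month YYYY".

25 business days after 16 November 2029, excluding weekends and holidays, is 21 December 2029.
21 December 2029 (Friday) is already a business day.
The 20-business-day extension runs from 21 December 2029 to 18 January 2030.
Since 18 January 2030 is a Friday and not a holiday, the date is unchanged.
Final deadline: 18 January 2030.

18 January 2030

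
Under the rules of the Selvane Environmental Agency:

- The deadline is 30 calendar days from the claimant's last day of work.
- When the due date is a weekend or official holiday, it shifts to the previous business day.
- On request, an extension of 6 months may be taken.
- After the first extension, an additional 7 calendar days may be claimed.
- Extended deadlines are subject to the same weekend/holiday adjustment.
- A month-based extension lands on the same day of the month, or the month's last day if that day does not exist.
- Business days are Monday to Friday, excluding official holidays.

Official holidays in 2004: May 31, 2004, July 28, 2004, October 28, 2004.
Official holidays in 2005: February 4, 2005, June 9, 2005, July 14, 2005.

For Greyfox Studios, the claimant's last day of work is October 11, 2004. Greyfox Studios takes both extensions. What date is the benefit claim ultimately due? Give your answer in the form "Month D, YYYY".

May 17, 2005

Adding 30 calendar days to October 11, 2004 gives November 10, 2004.
November 10, 2004 (Wednesday) is already a business day.
The 6 months extension carries November 10, 2004 to May 10, 2005.
May 10, 2005 is a Tuesday and not a listed holiday, so it stands.
Add the 7 calendar-day extension to May 10, 2005: May 17, 2005.
Since May 17, 2005 is a Tuesday and not a holiday, the date is unchanged.
Final deadline: May 17, 2005.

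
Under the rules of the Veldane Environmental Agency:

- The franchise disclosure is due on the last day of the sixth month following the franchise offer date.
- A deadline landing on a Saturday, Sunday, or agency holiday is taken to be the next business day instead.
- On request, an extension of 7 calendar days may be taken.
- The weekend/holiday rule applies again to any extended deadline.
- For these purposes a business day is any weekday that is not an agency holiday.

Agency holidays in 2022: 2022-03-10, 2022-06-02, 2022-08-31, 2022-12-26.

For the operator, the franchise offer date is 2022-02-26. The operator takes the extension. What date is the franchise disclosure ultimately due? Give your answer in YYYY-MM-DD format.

2022-09-08

6 months after 2022-02-26 falls in August 2022; the last day of that month is 2022-08-31.
2022-08-31 is a listed holiday; the next business day is 2022-09-01 (Thursday).
Add the 7 calendar-day extension to 2022-09-01: 2022-09-08.
Since 2022-09-08 is a Thursday and not a holiday, the date is unchanged.
The final due date is 2022-09-08.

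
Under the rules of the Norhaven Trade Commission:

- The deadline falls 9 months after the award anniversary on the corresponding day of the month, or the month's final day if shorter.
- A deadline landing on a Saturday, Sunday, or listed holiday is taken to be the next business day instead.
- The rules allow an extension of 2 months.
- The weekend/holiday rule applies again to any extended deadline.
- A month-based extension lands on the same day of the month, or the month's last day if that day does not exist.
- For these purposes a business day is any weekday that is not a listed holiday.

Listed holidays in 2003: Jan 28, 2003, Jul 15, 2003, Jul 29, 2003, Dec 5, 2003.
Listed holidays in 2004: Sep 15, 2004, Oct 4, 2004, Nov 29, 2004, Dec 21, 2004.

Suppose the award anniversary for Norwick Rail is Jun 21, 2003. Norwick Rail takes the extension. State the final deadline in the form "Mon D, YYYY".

9 months from Jun 21, 2003 is Mar 21, 2004.
Because Mar 21, 2004 is a Sunday, the deadline becomes Mar 22, 2004 (Monday).
Applying the 2 months extension: 2 months after Mar 22, 2004 is May 22, 2004.
May 22, 2004 is a Saturday, so it moves to the next business day, May 24, 2004 (Monday).
The final due date is May 24, 2004.

May 24, 2004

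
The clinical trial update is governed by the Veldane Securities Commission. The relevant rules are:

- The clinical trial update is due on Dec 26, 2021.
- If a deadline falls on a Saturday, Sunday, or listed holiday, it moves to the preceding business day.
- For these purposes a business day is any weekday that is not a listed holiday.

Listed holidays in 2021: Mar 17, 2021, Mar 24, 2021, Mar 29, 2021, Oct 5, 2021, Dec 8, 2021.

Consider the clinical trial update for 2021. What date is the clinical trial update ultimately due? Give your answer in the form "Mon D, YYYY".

The statutory due date is Dec 26, 2021.
Because Dec 26, 2021 is a Sunday, the deadline becomes Dec 24, 2021 (Friday).
Deadline: Dec 24, 2021.

Dec 24, 2021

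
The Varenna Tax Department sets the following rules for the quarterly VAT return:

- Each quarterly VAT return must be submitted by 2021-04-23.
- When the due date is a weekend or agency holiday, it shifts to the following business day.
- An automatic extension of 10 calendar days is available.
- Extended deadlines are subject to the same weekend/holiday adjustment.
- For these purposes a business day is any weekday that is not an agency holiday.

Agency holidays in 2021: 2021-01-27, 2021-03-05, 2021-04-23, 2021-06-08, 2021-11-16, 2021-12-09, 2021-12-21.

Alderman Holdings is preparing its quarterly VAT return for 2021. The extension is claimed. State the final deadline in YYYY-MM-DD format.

2021-05-06

The stated deadline is 2021-04-23.
Because 2021-04-23 is a listed holiday, the deadline becomes 2021-04-26 (Monday).
With the 10-day extension, 2021-04-26 becomes 2021-05-06.
2021-05-06 is a Thursday and not a listed holiday, so it stands.
So the filing is due 2021-05-06.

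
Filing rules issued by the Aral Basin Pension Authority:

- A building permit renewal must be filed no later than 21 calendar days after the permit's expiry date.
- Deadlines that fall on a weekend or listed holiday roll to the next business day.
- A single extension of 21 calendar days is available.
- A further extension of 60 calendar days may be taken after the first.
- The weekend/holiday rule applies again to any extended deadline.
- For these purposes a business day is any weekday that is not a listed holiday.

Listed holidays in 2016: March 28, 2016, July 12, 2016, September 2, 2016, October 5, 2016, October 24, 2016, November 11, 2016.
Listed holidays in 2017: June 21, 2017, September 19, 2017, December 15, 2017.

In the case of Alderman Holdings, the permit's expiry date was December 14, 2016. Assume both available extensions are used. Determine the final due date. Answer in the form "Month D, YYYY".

21 calendar days after December 14, 2016 is January 4, 2017.
January 4, 2017 is a Wednesday and not a listed holiday, so it stands.
The 21-calendar-day extension moves the deadline from January 4, 2017 to January 25, 2017.
January 25, 2017 falls on a Wednesday, which is a business day, so no adjustment is needed.
The 60-calendar-day extension moves the deadline from January 25, 2017 to March 26, 2017.
Because March 26, 2017 is a Sunday, the deadline becomes March 27, 2017 (Monday).
The final due date is March 27, 2017.

March 27, 2017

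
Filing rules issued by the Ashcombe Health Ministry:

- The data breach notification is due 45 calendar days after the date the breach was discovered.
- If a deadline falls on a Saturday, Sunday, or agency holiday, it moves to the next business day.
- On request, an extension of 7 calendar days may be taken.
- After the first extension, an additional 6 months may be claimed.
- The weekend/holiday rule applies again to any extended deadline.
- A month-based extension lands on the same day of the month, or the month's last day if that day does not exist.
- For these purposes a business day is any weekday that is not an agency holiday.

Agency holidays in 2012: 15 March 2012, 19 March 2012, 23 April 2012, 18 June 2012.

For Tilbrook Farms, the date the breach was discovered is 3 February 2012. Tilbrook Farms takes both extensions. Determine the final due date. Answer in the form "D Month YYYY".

27 September 2012

From 3 February 2012, 45 calendar days later is 19 March 2012.
19 March 2012 is a listed holiday; the next business day is 20 March 2012 (Tuesday).
The 7-calendar-day extension moves the deadline from 20 March 2012 to 27 March 2012.
27 March 2012 (Tuesday) is already a business day.
The 6 months extension carries 27 March 2012 to 27 September 2012.
27 September 2012 is a Thursday and not a listed holiday, so it stands.
The final due date is 27 September 2012.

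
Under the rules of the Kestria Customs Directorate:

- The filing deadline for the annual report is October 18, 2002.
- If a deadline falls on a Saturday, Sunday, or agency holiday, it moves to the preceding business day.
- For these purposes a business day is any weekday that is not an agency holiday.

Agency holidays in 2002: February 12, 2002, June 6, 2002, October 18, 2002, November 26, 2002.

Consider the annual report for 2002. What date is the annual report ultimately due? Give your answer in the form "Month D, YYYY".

October 17, 2002

The statutory due date is October 18, 2002.
October 18, 2002 is a listed holiday, so it moves to the preceding business day, October 17, 2002 (Thursday).
So the filing is due October 17, 2002.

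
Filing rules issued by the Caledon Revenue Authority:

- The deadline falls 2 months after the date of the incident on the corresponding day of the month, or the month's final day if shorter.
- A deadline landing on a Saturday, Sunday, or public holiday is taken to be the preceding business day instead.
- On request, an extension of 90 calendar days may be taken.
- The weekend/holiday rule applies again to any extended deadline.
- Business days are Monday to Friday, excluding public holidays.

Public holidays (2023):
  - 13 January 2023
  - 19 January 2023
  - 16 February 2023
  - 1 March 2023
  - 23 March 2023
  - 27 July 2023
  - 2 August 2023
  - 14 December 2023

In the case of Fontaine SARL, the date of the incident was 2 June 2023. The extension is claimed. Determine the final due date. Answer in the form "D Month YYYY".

30 October 2023

2 months from 2 June 2023 is 2 August 2023.
2 August 2023 is a listed holiday; the preceding business day is 1 August 2023 (Tuesday).
The 90-calendar-day extension moves the deadline from 1 August 2023 to 30 October 2023.
30 October 2023 (Monday) is already a business day.
So the filing is due 30 October 2023.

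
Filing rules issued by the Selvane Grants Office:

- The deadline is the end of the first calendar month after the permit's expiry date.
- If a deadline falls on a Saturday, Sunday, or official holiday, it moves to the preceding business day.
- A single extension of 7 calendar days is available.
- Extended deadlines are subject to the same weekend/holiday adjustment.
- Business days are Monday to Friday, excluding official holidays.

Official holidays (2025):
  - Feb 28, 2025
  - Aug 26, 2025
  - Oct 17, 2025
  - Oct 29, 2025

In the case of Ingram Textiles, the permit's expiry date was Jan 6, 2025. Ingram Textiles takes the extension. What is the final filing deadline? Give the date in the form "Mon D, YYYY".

1 month after Jan 6, 2025 falls in February 2025; the last day of that month is Feb 28, 2025.
Because Feb 28, 2025 is a listed holiday, the deadline becomes Feb 27, 2025 (Thursday).
Add the 7 calendar-day extension to Feb 27, 2025: Mar 6, 2025.
Mar 6, 2025 falls on a Thursday, which is a business day, so no adjustment is needed.
Deadline: Mar 6, 2025.

Mar 6, 2025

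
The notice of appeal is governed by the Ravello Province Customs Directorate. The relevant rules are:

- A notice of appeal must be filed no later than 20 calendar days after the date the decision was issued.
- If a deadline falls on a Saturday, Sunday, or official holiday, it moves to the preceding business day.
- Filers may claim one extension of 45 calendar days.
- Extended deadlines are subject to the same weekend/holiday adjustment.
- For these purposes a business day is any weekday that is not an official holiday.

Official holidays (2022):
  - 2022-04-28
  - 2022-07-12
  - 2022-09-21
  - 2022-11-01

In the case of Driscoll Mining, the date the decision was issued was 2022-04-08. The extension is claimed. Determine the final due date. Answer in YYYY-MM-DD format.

2022-06-10

Trigger date 2022-04-08 + 20 calendar days = 2022-04-28.
Because 2022-04-28 is a listed holiday, the deadline becomes 2022-04-27 (Wednesday).
With the 45-day extension, 2022-04-27 becomes 2022-06-11.
2022-06-11 is a Saturday, so it moves to the preceding business day, 2022-06-10 (Friday).
The final due date is 2022-06-10.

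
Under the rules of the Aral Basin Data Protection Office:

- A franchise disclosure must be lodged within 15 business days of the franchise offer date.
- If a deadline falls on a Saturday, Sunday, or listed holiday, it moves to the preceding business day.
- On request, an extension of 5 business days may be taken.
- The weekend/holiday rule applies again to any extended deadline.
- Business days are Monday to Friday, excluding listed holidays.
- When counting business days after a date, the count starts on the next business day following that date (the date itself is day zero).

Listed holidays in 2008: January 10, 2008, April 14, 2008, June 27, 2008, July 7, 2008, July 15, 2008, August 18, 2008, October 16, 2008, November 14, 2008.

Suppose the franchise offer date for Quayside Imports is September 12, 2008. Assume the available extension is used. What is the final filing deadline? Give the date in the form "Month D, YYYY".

Counting 15 business days after September 12, 2008 (skipping weekends and listed holidays) reaches October 3, 2008.
October 3, 2008 falls on a Friday, which is a business day, so no adjustment is needed.
Counting 5 further business days from October 3, 2008 reaches October 10, 2008.
October 10, 2008 (Friday) is already a business day.
So the filing is due October 10, 2008.

October 10, 2008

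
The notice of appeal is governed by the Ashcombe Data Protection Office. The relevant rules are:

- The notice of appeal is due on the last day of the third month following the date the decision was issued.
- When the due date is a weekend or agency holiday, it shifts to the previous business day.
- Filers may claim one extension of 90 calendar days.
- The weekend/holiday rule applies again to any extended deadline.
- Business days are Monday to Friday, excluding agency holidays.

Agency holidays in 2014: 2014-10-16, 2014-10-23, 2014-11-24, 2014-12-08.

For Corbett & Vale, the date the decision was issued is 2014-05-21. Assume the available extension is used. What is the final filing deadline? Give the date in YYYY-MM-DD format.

3 months after 2014-05-21 is August 2014; that month ends on 2014-08-31.
2014-08-31 falls on a Sunday. Rolling to the preceding business day gives 2014-08-29, a Friday.
With the 90-day extension, 2014-08-29 becomes 2014-11-27.
Since 2014-11-27 is a Thursday and not a holiday, the date is unchanged.
Deadline: 2014-11-27.

2014-11-27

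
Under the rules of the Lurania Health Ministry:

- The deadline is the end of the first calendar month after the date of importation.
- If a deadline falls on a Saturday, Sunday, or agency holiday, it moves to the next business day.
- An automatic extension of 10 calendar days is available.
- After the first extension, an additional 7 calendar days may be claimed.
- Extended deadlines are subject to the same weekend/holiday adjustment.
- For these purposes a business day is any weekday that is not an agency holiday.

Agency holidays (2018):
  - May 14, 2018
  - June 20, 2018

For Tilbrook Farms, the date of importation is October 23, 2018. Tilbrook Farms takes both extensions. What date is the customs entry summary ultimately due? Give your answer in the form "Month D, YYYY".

1 month after October 23, 2018 falls in November 2018; the last day of that month is November 30, 2018.
November 30, 2018 (Friday) is already a business day.
With the 10-day extension, November 30, 2018 becomes December 10, 2018.
December 10, 2018 falls on a Monday, which is a business day, so no adjustment is needed.
With the 7-day extension, December 10, 2018 becomes December 17, 2018.
December 17, 2018 (Monday) is already a business day.
The final due date is December 17, 2018.

December 17, 2018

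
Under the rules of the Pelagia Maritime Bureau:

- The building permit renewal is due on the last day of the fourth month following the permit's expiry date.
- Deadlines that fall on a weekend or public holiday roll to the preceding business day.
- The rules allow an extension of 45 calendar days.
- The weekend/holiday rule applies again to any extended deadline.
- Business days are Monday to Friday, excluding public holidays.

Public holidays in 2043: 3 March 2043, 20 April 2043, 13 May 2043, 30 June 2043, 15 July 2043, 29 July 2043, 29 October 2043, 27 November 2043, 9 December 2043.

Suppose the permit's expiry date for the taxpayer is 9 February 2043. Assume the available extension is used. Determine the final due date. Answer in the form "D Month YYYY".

13 August 2043

4 months after 9 February 2043 falls in June 2043; the last day of that month is 30 June 2043.
30 June 2043 is a listed holiday; the preceding business day is 29 June 2043 (Monday).
Add the 45 calendar-day extension to 29 June 2043: 13 August 2043.
13 August 2043 (Thursday) is already a business day.
Deadline: 13 August 2043.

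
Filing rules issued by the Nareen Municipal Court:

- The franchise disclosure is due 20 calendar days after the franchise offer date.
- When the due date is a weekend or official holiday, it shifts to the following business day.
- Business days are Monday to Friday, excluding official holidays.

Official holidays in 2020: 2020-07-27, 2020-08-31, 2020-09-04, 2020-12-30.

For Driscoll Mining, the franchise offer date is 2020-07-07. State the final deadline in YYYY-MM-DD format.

2020-07-28

From 2020-07-07, 20 calendar days later is 2020-07-27.
Because 2020-07-27 is a listed holiday, the deadline becomes 2020-07-28 (Tuesday).
Deadline: 2020-07-28.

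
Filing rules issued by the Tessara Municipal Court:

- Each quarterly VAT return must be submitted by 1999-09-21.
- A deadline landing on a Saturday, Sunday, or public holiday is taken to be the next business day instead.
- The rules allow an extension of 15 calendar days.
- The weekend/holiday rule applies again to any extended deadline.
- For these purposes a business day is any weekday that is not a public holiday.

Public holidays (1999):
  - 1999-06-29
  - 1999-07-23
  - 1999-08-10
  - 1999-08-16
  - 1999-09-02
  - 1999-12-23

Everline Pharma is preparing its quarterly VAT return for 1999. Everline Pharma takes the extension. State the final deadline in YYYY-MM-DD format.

1999-10-06

The stated deadline is 1999-09-21.
1999-09-21 (Tuesday) is already a business day.
With the 15-day extension, 1999-09-21 becomes 1999-10-06.
1999-10-06 is a Wednesday and not a listed holiday, so it stands.
So the filing is due 1999-10-06.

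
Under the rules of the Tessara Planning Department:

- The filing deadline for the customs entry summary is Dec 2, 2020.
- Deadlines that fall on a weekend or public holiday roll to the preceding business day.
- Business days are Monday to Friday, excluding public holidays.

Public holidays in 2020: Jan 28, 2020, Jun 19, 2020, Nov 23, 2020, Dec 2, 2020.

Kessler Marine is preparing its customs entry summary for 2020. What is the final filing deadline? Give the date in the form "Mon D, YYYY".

Start from the fixed due date, Dec 2, 2020.
Because Dec 2, 2020 is a listed holiday, the deadline becomes Dec 1, 2020 (Tuesday).
So the filing is due Dec 1, 2020.

Dec 1, 2020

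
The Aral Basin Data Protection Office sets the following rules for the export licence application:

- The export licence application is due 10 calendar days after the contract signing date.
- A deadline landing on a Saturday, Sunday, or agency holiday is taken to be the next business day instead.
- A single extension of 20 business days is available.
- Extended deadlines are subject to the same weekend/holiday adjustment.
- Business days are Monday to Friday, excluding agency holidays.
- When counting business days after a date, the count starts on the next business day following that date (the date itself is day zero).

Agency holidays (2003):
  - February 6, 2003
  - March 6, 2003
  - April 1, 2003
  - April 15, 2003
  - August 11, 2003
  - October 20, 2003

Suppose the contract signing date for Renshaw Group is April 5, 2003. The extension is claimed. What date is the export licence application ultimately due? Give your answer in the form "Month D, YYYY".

From April 5, 2003, 10 calendar days later is April 15, 2003.
April 15, 2003 is a listed holiday; the next business day is April 16, 2003 (Wednesday).
Counting 20 further business days from April 16, 2003 reaches May 14, 2003.
May 14, 2003 falls on a Wednesday, which is a business day, so no adjustment is needed.
So the filing is due May 14, 2003.

May 14, 2003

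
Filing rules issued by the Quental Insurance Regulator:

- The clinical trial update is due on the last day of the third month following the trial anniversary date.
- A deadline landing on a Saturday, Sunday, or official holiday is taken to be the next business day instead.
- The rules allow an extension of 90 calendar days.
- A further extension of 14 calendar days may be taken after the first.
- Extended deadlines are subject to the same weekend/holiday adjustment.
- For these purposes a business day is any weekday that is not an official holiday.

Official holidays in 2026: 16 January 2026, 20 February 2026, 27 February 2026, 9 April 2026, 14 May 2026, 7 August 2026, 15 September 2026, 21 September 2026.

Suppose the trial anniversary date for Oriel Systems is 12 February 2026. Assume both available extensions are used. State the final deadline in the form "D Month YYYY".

3 months after 12 February 2026 falls in May 2026; the last day of that month is 31 May 2026.
31 May 2026 is a Sunday; the next business day is 1 June 2026 (Monday).
Add the 90 calendar-day extension to 1 June 2026: 30 August 2026.
30 August 2026 is a Sunday, so it moves to the next business day, 31 August 2026 (Monday).
With the 14-day extension, 31 August 2026 becomes 14 September 2026.
Since 14 September 2026 is a Monday and not a holiday, the date is unchanged.
So the filing is due 14 September 2026.

14 September 2026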